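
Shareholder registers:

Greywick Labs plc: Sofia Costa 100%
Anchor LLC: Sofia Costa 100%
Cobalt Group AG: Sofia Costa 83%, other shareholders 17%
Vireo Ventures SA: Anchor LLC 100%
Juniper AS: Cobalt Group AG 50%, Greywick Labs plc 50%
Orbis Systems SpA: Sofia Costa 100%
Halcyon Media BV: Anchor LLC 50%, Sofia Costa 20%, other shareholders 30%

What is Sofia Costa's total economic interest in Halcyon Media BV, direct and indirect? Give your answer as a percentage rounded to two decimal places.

70.00%

Sofia reaches Halcyon along 2 paths.
Via Anchor: 100% × 50% = 50%.
Direct stake: 20% = 20%.
Total: 50% + 20% = 70%.
Rounded: 70.00%.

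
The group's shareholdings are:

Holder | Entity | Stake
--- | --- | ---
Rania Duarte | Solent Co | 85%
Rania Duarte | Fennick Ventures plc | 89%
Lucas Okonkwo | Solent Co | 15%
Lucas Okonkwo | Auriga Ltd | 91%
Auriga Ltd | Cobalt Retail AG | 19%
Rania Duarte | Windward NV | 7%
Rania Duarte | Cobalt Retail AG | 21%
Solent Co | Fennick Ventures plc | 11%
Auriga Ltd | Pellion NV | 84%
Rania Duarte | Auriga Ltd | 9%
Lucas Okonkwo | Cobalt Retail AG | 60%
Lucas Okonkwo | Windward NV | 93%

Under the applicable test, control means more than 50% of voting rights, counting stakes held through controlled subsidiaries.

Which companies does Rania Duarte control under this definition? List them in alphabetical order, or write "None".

Rania holds 85% of Solent, so Rania controls Solent.
Rania and Solent together hold 89% + 11% = 100% of Fennick, so Rania controls Fennick.
No other company's threshold is met.

Fennick Ventures plc, Solent Co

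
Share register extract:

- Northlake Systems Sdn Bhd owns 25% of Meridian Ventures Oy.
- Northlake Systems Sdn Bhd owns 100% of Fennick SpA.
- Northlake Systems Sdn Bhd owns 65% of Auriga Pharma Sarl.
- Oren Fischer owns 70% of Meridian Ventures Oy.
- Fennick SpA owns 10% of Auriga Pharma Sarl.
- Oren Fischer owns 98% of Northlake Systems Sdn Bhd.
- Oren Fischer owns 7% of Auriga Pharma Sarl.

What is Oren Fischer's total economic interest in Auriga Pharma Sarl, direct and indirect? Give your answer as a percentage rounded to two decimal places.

80.50%

Oren reaches Auriga along 3 paths.
Via Northlake → Fennick: 98% × 100% × 10% = 9.8%.
Via Northlake: 98% × 65% = 63.7%.
Direct stake: 7% = 7%.
Total: 9.8% + 63.7% + 7% = 80.5%.
Rounded: 80.50%.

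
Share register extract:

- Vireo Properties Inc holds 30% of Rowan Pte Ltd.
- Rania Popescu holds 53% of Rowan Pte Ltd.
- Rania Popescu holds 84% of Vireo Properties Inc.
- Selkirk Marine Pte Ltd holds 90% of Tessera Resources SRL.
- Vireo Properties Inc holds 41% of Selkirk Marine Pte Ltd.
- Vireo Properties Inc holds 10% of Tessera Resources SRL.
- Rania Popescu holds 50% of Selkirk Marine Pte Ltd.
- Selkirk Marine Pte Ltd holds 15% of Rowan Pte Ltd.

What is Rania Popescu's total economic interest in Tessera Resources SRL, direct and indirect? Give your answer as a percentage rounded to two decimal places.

84.40%

Rania reaches Tessera along 3 paths.
Via Vireo → Selkirk: 84% × 41% × 90% = 30.996%.
Via Selkirk: 50% × 90% = 45%.
Via Vireo: 84% × 10% = 8.4%.
Total: 30.996% + 45% + 8.4% = 84.396%.
Rounded: 84.40%.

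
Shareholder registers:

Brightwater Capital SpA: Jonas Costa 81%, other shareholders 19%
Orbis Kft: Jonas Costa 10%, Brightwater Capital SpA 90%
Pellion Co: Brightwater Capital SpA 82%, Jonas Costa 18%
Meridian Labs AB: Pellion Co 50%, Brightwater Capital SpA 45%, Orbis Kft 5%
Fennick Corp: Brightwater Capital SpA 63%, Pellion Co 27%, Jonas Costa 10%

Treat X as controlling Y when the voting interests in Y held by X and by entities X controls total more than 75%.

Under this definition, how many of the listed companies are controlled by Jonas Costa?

5

Jonas holds 81% of Brightwater, so Jonas controls Brightwater.
Jonas and Brightwater together hold 10% + 90% = 100% of Orbis, so Jonas controls Orbis.
Brightwater and Jonas together hold 82% + 18% = 100% of Pellion, so Jonas controls Pellion.
Pellion and Brightwater and Orbis together hold 50% + 45% + 5% = 100% of Meridian, so Jonas controls Meridian.
Brightwater and Pellion and Jonas together hold 63% + 27% + 10% = 100% of Fennick, so Jonas controls Fennick.
Jonas controls 5 companies.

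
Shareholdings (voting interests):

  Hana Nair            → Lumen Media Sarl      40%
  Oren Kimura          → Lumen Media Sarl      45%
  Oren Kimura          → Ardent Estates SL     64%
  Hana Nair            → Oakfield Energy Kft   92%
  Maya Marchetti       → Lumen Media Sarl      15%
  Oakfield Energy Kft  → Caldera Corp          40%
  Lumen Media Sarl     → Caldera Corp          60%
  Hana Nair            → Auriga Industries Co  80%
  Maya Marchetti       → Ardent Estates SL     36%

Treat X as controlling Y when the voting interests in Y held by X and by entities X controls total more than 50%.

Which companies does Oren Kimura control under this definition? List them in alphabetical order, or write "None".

Oren holds 64% of Ardent, so Oren controls Ardent.
No other company's threshold is met.

Ardent Estates SL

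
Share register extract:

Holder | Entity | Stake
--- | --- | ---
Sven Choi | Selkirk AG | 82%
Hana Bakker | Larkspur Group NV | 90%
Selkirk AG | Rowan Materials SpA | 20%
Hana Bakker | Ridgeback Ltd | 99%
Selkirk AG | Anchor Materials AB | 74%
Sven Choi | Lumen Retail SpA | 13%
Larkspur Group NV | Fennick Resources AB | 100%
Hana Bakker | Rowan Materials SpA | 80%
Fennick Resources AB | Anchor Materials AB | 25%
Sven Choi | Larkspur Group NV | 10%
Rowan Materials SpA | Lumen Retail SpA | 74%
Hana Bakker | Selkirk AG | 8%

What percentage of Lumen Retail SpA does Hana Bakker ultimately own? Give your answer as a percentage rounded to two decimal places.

60.38%

Hana reaches Lumen along 2 paths.
Via Rowan: 80% × 74% = 59.2%.
Via Selkirk → Rowan: 8% × 20% × 74% = 1.184%.
Total: 59.2% + 1.184% = 60.384%.
Rounded: 60.38%.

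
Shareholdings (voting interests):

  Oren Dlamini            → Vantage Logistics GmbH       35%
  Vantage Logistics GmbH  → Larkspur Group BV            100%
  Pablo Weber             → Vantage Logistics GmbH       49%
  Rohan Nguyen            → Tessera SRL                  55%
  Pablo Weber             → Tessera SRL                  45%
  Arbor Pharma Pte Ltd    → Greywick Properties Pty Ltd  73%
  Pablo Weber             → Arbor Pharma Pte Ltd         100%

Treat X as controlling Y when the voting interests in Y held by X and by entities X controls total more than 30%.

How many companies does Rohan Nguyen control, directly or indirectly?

1

Rohan holds 55% of Tessera, so Rohan controls Tessera.
No other company's threshold is met.
Rohan controls 1 company.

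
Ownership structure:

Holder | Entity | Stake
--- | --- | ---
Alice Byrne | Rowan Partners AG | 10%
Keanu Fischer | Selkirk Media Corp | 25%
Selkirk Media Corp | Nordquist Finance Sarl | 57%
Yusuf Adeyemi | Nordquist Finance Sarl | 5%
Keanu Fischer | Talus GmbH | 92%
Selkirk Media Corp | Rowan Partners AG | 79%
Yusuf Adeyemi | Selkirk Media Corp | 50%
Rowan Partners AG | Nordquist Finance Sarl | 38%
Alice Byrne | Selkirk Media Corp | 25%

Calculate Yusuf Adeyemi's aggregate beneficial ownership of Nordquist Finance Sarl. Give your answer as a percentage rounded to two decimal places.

Yusuf reaches Nordquist along 3 paths.
Via Selkirk: 50% × 57% = 28.5%.
Via Selkirk → Rowan: 50% × 79% × 38% = 15.01%.
Direct stake: 5% = 5%.
Total: 28.5% + 15.01% + 5% = 48.51%.

48.51%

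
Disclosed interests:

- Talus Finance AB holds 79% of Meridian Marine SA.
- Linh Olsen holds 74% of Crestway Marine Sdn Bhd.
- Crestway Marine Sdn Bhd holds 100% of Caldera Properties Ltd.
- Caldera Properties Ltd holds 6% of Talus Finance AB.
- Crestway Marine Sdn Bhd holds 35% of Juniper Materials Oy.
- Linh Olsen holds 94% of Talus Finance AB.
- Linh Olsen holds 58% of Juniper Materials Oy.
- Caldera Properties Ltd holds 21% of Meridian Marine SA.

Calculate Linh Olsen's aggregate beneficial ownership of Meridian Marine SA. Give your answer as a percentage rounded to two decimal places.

Linh reaches Meridian along 3 paths.
Via Crestway → Caldera: 74% × 100% × 21% = 15.54%.
Via Talus: 94% × 79% = 74.26%.
Via Crestway → Caldera → Talus: 74% × 100% × 6% × 79% = 3.5076%.
Total: 15.54% + 74.26% + 3.5076% = 93.3076%.
Rounded: 93.31%.

93.31%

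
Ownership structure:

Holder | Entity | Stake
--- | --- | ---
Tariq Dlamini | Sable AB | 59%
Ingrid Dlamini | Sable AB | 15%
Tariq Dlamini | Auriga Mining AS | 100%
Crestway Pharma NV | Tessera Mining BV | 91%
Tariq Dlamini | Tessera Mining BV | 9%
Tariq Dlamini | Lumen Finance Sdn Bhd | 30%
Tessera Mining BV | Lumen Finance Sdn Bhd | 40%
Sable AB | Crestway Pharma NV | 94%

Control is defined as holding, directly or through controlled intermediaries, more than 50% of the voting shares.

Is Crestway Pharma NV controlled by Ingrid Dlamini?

Ingrid's largest direct stake is 15% in Sable, which does not meet the threshold, so Ingrid controls no company.
Neither Ingrid nor any entity Ingrid controls holds any voting interest in Crestway.
So Ingrid does not control Crestway.

No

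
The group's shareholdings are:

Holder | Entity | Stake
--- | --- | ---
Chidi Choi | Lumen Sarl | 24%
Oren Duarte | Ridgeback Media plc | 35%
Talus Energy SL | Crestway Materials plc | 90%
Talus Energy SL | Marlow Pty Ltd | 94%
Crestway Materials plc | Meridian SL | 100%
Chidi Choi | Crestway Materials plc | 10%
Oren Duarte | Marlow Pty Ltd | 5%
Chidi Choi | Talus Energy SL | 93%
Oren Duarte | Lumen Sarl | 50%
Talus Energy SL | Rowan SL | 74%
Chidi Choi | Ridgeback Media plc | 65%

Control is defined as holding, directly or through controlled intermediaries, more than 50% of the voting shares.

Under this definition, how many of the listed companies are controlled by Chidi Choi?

Chidi holds 65% of Ridgeback, so Chidi controls Ridgeback.
Chidi holds 93% of Talus, so Chidi controls Talus.
Talus holds 94% of Marlow, so Chidi controls Marlow.
Talus and Chidi together hold 90% + 10% = 100% of Crestway, so Chidi controls Crestway.
Crestway holds 100% of Meridian, so Chidi controls Meridian.
Talus holds 74% of Rowan, so Chidi controls Rowan.
No other company's threshold is met.
Chidi controls 6 companies.

6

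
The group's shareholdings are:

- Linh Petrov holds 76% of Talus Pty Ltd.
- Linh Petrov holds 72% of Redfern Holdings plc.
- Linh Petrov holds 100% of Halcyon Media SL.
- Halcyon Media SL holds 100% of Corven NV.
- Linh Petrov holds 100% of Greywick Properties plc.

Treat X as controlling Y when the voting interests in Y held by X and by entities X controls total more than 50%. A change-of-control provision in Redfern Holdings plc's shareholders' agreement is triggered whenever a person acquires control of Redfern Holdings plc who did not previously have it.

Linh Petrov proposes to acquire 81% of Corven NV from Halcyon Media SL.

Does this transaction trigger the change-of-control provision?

No

The purchase adds only to Linh's holdings (Halcyon's stake shrinks), so Linh is the only person who could newly come to control Redfern.
Linh holds 72% of Redfern, so Linh controls Redfern.
So Linh already controls Redfern before the transaction.
After the purchase, Linh holds 81% of Corven directly, and Halcyon's stake falls to 19%.
Linh controlled Redfern already, so this is not a new person acquiring control; every other person's position is unchanged or reduced.
No new person acquires control, so the clause is not triggered.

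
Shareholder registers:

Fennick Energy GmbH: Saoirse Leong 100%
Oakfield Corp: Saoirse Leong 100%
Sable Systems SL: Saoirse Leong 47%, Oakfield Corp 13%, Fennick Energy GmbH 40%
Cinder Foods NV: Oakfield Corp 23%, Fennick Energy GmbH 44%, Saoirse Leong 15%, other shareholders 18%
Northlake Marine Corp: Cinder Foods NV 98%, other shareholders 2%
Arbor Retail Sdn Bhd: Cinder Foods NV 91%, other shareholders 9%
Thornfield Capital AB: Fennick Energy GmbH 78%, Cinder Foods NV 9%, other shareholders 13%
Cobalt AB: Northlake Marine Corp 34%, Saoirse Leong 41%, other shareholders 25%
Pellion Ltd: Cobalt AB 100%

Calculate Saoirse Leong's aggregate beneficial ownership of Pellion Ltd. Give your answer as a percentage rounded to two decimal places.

Saoirse reaches Pellion along 4 paths.
Via Oakfield → Cinder → Northlake → Cobalt: 100% × 23% × 98% × 34% × 100% = 7.6636%.
Via Fennick → Cinder → Northlake → Cobalt: 100% × 44% × 98% × 34% × 100% = 14.6608%.
Via Cinder → Northlake → Cobalt: 15% × 98% × 34% × 100% = 4.998%.
Via Cobalt: 41% × 100% = 41%.
Total: 7.6636% + 14.6608% + 4.998% + 41% = 68.3224%.
Rounded: 68.32%.

68.32%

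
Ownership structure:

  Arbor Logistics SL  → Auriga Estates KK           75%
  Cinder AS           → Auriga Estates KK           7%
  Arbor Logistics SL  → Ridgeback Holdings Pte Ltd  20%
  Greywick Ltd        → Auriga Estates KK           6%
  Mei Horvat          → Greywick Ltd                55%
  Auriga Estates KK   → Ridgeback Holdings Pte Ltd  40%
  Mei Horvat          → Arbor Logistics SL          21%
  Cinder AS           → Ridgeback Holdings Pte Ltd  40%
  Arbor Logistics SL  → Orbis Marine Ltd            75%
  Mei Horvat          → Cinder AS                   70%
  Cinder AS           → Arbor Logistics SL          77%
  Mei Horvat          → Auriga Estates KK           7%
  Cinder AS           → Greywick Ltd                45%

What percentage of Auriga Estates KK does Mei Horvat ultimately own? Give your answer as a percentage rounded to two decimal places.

73.27%

Mei reaches Auriga along 6 paths.
Via Arbor: 21% × 75% = 15.75%.
Via Cinder → Arbor: 70% × 77% × 75% = 40.425%.
Direct stake: 7% = 7%.
Via Cinder → Greywick: 70% × 45% × 6% = 1.89%.
Via Greywick: 55% × 6% = 3.3%.
Via Cinder: 70% × 7% = 4.9%.
Total: 15.75% + 40.425% + 7% + 1.89% + 3.3% + 4.9% = 73.265%.
Rounded: 73.27%.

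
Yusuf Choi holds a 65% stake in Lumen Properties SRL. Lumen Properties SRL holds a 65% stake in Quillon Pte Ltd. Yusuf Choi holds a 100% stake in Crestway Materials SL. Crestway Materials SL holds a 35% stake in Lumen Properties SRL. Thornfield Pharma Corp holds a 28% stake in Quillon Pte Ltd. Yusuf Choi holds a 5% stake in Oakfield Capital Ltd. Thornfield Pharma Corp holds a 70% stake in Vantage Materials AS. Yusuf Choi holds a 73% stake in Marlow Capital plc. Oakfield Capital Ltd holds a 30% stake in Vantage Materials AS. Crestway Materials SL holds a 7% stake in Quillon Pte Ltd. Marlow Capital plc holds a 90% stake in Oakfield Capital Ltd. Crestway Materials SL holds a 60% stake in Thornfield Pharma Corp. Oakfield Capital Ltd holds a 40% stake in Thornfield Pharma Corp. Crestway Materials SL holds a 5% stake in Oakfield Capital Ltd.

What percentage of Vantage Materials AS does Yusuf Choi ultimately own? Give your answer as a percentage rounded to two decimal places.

Yusuf reaches Vantage along 7 paths.
Via Crestway → Thornfield: 100% × 60% × 70% = 42%.
Via Marlow → Oakfield → Thornfield: 73% × 90% × 40% × 70% = 18.396%.
Via Crestway → Oakfield → Thornfield: 100% × 5% × 40% × 70% = 1.4%.
Via Oakfield → Thornfield: 5% × 40% × 70% = 1.4%.
Via Marlow → Oakfield: 73% × 90% × 30% = 19.71%.
Via Crestway → Oakfield: 100% × 5% × 30% = 1.5%.
Via Oakfield: 5% × 30% = 1.5%.
Total: 42% + 18.396% + 1.4% + 1.4% + 19.71% + 1.5% + 1.5% = 85.906%.
Rounded: 85.91%.

85.91%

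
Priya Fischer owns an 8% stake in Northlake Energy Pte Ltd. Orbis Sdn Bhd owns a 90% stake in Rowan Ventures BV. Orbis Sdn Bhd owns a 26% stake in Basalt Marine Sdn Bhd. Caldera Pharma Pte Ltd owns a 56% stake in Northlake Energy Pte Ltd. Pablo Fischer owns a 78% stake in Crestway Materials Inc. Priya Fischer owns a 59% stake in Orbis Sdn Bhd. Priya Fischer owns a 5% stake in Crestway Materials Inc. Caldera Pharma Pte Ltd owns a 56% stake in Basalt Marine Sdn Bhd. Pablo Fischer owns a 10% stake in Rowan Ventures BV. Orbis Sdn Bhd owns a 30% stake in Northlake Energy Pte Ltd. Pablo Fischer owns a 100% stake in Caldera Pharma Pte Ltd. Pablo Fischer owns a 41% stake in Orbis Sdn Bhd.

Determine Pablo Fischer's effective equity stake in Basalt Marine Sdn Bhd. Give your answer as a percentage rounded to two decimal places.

66.66%

Pablo reaches Basalt along 2 paths.
Via Orbis: 41% × 26% = 10.66%.
Via Caldera: 100% × 56% = 56%.
Total: 10.66% + 56% = 66.66%.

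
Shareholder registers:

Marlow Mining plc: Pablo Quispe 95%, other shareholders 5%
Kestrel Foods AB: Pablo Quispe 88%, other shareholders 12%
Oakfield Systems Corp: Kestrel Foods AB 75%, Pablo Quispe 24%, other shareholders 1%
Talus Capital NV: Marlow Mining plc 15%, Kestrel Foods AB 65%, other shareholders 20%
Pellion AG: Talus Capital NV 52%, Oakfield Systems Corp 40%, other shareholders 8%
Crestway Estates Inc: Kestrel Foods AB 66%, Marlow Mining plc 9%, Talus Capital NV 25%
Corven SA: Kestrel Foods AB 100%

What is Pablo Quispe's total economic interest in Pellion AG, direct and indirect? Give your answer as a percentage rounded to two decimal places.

Pablo reaches Pellion along 4 paths.
Via Marlow → Talus: 95% × 15% × 52% = 7.41%.
Via Kestrel → Talus: 88% × 65% × 52% = 29.744%.
Via Kestrel → Oakfield: 88% × 75% × 40% = 26.4%.
Via Oakfield: 24% × 40% = 9.6%.
Total: 7.41% + 29.744% + 26.4% + 9.6% = 73.154%.
Rounded: 73.15%.

73.15%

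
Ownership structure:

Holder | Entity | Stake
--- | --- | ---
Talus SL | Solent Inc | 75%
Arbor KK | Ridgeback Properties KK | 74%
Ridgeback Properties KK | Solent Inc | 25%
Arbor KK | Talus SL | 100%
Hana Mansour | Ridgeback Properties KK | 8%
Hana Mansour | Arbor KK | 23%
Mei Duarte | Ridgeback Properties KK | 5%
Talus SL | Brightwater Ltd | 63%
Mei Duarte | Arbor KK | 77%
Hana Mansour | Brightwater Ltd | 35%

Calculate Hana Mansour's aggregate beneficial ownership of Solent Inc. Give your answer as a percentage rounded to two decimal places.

23.51%

Hana reaches Solent along 3 paths.
Via Arbor → Talus: 23% × 100% × 75% = 17.25%.
Via Ridgeback: 8% × 25% = 2%.
Via Arbor → Ridgeback: 23% × 74% × 25% = 4.255%.
Total: 17.25% + 2% + 4.255% = 23.505%.
Rounded: 23.51%.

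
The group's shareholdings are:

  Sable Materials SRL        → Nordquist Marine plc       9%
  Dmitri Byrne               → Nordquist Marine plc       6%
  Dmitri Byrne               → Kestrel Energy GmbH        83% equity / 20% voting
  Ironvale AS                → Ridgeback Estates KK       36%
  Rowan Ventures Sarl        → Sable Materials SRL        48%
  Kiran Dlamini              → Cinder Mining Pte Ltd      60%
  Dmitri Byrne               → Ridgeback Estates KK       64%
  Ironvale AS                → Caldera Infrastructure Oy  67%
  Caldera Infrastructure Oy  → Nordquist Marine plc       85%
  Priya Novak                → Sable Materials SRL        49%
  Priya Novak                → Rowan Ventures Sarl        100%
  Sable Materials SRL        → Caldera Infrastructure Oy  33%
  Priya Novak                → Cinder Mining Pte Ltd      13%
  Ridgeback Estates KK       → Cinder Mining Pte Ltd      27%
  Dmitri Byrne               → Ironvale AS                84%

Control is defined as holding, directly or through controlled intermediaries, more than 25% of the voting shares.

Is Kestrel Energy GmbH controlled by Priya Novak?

No

Priya holds 100% of Rowan, so Priya controls Rowan.
Priya and Rowan together hold 49% + 48% = 97% of Sable, so Priya controls Sable.
Sable holds 33% of Caldera, so Priya controls Caldera.
Caldera and Sable together hold 85% + 9% = 94% of Nordquist, so Priya controls Nordquist.
Neither Priya nor any entity Priya controls holds any voting interest in Kestrel.
So Priya does not control Kestrel.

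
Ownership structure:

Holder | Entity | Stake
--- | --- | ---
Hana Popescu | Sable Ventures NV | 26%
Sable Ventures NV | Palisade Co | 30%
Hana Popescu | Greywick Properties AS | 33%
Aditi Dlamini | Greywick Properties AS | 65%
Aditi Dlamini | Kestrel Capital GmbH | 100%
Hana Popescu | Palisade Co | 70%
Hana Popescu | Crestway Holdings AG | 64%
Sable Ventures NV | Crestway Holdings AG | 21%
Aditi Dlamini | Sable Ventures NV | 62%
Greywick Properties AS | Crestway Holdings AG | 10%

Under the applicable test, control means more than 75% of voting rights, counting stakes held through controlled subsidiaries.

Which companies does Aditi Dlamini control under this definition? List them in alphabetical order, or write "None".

Kestrel Capital GmbH

Aditi holds 100% of Kestrel, so Aditi controls Kestrel.
No other company's threshold is met.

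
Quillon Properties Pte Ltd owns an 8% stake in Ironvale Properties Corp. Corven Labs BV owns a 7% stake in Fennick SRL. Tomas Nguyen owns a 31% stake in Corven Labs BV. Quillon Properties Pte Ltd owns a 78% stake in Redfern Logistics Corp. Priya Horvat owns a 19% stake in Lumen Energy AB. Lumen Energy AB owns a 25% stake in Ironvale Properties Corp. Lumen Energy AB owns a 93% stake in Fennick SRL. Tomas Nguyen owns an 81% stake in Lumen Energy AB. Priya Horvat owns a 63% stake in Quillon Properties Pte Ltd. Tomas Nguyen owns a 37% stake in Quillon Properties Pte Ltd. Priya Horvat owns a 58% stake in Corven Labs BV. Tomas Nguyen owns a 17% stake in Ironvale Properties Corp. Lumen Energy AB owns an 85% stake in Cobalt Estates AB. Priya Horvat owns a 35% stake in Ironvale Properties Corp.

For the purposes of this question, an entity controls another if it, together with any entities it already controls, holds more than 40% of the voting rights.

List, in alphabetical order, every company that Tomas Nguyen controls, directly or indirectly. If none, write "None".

Cobalt Estates AB, Fennick SRL, Ironvale Properties Corp, Lumen Energy AB

Tomas holds 81% of Lumen, so Tomas controls Lumen.
Lumen holds 85% of Cobalt, so Tomas controls Cobalt.
Lumen and Tomas together hold 25% + 17% = 42% of Ironvale, so Tomas controls Ironvale.
Lumen holds 93% of Fennick, so Tomas controls Fennick.
No other company's threshold is met.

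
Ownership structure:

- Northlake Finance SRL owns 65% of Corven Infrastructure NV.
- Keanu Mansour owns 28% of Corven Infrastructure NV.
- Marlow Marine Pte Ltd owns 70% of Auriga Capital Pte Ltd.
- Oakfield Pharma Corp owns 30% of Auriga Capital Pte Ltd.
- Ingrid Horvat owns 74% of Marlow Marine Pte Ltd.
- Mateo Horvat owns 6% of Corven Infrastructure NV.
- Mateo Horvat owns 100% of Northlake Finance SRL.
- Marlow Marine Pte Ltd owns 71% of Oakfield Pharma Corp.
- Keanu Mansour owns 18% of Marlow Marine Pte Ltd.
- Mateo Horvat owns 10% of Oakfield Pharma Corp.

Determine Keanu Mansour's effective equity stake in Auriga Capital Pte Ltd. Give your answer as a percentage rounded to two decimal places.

16.43%

Keanu reaches Auriga along 2 paths.
Via Marlow → Oakfield: 18% × 71% × 30% = 3.834%.
Via Marlow: 18% × 70% = 12.6%.
Total: 3.834% + 12.6% = 16.434%.
Rounded: 16.43%.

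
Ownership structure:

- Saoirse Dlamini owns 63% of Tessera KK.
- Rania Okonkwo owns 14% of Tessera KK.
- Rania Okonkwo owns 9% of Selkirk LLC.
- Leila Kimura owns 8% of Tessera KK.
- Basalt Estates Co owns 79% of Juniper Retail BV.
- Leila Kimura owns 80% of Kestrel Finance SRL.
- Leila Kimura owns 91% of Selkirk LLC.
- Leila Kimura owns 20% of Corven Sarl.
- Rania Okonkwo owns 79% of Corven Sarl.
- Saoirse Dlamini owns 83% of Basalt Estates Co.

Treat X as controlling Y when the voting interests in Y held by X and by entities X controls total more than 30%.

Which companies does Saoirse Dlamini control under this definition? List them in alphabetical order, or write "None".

Saoirse holds 63% of Tessera, so Saoirse controls Tessera.
Saoirse holds 83% of Basalt, so Saoirse controls Basalt.
Basalt holds 79% of Juniper, so Saoirse controls Juniper.
No other company's threshold is met.

Basalt Estates Co, Juniper Retail BV, Tessera KK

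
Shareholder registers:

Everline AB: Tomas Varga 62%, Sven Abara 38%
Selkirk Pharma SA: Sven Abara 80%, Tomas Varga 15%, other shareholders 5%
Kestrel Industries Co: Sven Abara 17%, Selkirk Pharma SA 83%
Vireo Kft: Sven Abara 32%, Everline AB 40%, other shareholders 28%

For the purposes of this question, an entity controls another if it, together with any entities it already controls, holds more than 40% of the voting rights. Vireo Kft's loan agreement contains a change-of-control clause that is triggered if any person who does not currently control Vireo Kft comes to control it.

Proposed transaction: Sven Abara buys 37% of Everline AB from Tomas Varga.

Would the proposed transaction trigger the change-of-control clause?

Yes

The purchase adds only to Sven's holdings (Tomas's stake shrinks), so Sven is the only person who could newly come to control Vireo.
Sven holds 80% of Selkirk, so Sven controls Selkirk.
Sven and Selkirk together hold 17% + 83% = 100% of Kestrel, so Sven controls Kestrel.
In Vireo, Sven's side holds only 32%, not > 40%.
So before the transaction, Sven does not control Vireo.
After the purchase, Sven's direct stake in Everline rises to 38% + 37% = 75%, and Tomas's stake falls to 25%.
Sven holds 75% of Everline, so Sven controls Everline.
Sven and Everline together hold 32% + 40% = 72% of Vireo, so Sven controls Vireo.
Sven did not control Vireo before and does after, so the clause is triggered.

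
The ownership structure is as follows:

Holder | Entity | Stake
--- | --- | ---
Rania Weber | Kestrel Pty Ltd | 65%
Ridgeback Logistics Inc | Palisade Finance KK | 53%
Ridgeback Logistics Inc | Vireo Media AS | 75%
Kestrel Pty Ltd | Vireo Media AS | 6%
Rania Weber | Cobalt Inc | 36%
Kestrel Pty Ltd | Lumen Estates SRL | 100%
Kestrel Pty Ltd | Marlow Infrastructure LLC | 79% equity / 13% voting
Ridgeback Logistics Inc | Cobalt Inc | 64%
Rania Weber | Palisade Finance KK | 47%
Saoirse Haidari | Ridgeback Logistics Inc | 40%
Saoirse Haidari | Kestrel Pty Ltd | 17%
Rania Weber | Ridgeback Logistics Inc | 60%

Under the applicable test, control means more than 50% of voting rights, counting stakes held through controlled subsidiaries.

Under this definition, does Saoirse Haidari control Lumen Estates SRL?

No

Saoirse's largest direct stake is 40% in Ridgeback, which does not meet the threshold, so Saoirse controls no company.
Neither Saoirse nor any entity Saoirse controls holds any voting interest in Lumen.
So Saoirse does not control Lumen.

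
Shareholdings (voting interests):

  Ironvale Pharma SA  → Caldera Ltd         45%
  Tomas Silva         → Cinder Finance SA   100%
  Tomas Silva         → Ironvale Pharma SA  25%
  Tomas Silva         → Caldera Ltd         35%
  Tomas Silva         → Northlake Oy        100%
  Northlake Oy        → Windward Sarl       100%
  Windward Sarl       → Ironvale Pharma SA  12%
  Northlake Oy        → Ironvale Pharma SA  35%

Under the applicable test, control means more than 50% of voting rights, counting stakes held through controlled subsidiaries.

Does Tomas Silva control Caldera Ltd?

Tomas holds 100% of Northlake, so Tomas controls Northlake.
Northlake holds 100% of Windward, so Tomas controls Windward.
Northlake and Windward and Tomas together hold 35% + 12% + 25% = 72% of Ironvale, so Tomas controls Ironvale.
Ironvale and Tomas together hold 45% + 35% = 80% of Caldera, so Tomas controls Caldera.

Yes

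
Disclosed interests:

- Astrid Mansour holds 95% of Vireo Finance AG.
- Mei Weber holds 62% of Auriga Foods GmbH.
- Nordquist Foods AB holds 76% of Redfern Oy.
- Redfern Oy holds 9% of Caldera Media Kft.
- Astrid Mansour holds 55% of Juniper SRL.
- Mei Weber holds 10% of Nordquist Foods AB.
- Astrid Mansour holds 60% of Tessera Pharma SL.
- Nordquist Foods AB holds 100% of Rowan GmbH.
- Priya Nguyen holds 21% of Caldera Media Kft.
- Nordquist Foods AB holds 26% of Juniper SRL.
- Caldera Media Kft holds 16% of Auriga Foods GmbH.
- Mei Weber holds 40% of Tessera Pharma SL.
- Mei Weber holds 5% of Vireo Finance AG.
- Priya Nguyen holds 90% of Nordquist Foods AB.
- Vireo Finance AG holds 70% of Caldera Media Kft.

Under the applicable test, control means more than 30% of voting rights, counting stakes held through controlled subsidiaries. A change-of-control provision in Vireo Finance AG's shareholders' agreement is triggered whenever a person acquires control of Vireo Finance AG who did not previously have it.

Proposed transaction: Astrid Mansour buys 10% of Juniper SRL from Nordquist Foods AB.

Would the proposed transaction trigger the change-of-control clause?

The purchase adds only to Astrid's holdings (Nordquist's stake shrinks), so Astrid is the only person who could newly come to control Vireo.
Astrid holds 95% of Vireo, so Astrid controls Vireo.
So Astrid already controls Vireo before the transaction.
After the purchase, Astrid's direct stake in Juniper rises to 55% + 10% = 65%, and Nordquist's stake falls to 16%.
Astrid controlled Vireo already, so this is not a new person acquiring control; every other person's position is unchanged or reduced.
No new person acquires control, so the clause is not triggered.

No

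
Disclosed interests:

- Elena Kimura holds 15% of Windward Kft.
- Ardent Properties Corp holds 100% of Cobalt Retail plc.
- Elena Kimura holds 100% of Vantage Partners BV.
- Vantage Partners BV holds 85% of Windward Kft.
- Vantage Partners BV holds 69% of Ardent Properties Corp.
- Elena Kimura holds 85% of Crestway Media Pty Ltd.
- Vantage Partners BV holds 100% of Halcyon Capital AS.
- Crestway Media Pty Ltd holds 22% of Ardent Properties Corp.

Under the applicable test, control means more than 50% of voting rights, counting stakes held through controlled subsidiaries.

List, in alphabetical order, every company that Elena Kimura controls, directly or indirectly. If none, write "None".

Elena holds 85% of Crestway, so Elena controls Crestway.
Elena holds 100% of Vantage, so Elena controls Vantage.
Vantage and Crestway together hold 69% + 22% = 91% of Ardent, so Elena controls Ardent.
Ardent holds 100% of Cobalt, so Elena controls Cobalt.
Vantage holds 100% of Halcyon, so Elena controls Halcyon.
Elena and Vantage together hold 15% + 85% = 100% of Windward, so Elena controls Windward.

Ardent Properties Corp, Cobalt Retail plc, Crestway Media Pty Ltd, Halcyon Capital AS, Vantage Partners BV, Windward Kft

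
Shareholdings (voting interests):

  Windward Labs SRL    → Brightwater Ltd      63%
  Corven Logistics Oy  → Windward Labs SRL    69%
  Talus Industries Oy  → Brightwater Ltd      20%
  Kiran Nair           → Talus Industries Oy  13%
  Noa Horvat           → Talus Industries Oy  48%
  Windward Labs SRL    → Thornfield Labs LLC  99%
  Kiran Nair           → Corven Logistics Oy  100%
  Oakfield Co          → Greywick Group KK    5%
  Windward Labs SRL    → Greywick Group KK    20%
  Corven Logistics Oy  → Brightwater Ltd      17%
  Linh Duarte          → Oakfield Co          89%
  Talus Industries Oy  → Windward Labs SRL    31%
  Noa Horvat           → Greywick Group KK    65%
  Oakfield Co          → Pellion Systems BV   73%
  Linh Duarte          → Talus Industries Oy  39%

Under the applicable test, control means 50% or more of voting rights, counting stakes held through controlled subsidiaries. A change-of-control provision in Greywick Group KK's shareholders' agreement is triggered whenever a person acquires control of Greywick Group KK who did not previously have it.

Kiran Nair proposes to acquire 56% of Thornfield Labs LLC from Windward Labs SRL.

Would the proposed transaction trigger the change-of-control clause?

No

The purchase adds only to Kiran's holdings (Windward's stake shrinks), so Kiran is the only person who could newly come to control Greywick.
Kiran holds 100% of Corven, so Kiran controls Corven.
Corven holds 69% of Windward, so Kiran controls Windward.
Corven and Windward together hold 17% + 63% = 80% of Brightwater, so Kiran controls Brightwater.
Windward holds 99% of Thornfield, so Kiran controls Thornfield.
In Greywick, Kiran's side holds only 20%, not ≥ 50%.
So before the transaction, Kiran does not control Greywick.
After the purchase, Kiran holds 56% of Thornfield directly, and Windward's stake falls to 43%.
Windward and Kiran together hold 43% + 56% = 99% of Thornfield, so Kiran controls Thornfield.
After the transaction, Kiran's side holds 20% of Greywick, not ≥ 50%, so Kiran still does not control Greywick.
No new person acquires control, so the clause is not triggered.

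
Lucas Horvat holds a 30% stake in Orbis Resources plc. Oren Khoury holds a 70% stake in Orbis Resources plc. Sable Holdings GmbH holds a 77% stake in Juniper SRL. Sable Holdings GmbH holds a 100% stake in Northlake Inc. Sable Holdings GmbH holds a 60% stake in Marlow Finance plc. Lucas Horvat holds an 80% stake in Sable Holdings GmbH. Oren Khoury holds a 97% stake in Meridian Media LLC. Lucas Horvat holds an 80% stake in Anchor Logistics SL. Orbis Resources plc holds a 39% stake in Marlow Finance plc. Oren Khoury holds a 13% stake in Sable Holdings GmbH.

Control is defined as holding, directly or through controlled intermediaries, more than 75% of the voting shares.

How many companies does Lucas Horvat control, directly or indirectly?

4

Lucas holds 80% of Sable, so Lucas controls Sable.
Lucas holds 80% of Anchor, so Lucas controls Anchor.
Sable holds 77% of Juniper, so Lucas controls Juniper.
Sable holds 100% of Northlake, so Lucas controls Northlake.
No other company's threshold is met.
Lucas controls 4 companies.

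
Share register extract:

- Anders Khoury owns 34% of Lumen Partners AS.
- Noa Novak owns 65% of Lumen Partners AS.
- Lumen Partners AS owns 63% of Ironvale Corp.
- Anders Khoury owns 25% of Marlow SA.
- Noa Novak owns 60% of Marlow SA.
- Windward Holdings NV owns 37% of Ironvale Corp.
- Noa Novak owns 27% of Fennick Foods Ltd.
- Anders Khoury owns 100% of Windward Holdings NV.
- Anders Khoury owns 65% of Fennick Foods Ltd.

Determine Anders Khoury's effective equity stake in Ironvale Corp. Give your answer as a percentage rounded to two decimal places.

Anders reaches Ironvale along 2 paths.
Via Lumen: 34% × 63% = 21.42%.
Via Windward: 100% × 37% = 37%.
Total: 21.42% + 37% = 58.42%.

58.42%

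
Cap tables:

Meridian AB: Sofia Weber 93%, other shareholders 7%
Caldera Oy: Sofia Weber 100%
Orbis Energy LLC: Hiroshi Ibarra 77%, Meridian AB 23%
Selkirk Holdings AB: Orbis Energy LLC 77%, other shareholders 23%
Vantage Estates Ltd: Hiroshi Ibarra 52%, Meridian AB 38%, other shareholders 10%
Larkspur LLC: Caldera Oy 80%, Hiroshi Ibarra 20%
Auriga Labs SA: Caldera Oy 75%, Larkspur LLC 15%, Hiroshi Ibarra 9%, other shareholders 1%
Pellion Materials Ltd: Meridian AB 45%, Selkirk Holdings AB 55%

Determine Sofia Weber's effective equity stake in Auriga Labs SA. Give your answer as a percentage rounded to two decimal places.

Sofia reaches Auriga along 2 paths.
Via Caldera: 100% × 75% = 75%.
Via Caldera → Larkspur: 100% × 80% × 15% = 12%.
Total: 75% + 12% = 87%.
Rounded: 87.00%.

87.00%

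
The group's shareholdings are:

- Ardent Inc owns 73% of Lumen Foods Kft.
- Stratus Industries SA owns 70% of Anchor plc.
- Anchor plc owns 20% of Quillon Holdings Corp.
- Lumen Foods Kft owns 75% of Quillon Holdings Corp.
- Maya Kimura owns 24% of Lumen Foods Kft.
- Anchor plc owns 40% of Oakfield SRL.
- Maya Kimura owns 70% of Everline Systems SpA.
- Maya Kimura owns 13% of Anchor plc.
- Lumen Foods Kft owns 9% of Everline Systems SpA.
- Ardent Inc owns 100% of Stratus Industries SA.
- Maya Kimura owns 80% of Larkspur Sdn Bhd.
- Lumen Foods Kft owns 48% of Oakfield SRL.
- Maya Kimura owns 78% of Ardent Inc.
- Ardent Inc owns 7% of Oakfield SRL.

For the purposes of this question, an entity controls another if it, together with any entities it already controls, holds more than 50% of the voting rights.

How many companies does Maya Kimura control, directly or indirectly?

Maya holds 78% of Ardent, so Maya controls Ardent.
Ardent holds 100% of Stratus, so Maya controls Stratus.
Ardent and Maya together hold 73% + 24% = 97% of Lumen, so Maya controls Lumen.
Maya holds 80% of Larkspur, so Maya controls Larkspur.
Stratus and Maya together hold 70% + 13% = 83% of Anchor, so Maya controls Anchor.
Lumen and Maya together hold 9% + 70% = 79% of Everline, so Maya controls Everline.
Anchor and Lumen together hold 20% + 75% = 95% of Quillon, so Maya controls Quillon.
Anchor and Ardent and Lumen together hold 40% + 7% + 48% = 95% of Oakfield, so Maya controls Oakfield.
Maya controls 8 companies.

8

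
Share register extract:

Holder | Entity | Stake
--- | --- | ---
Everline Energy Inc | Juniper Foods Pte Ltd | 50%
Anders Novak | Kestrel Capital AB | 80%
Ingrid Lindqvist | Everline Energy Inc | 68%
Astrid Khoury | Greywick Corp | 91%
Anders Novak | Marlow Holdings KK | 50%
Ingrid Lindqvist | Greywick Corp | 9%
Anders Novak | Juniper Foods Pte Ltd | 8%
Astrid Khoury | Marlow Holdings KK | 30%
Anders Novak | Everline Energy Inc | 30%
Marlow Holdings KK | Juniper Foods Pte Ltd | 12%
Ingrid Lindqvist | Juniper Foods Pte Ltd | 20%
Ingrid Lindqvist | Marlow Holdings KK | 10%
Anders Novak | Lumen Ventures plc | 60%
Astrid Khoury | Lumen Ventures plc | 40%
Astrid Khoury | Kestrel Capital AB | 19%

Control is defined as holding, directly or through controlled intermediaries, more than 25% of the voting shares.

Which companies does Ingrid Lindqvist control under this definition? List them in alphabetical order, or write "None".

Ingrid holds 68% of Everline, so Ingrid controls Everline.
Everline and Ingrid together hold 50% + 20% = 70% of Juniper, so Ingrid controls Juniper.
No other company's threshold is met.

Everline Energy Inc, Juniper Foods Pte Ltd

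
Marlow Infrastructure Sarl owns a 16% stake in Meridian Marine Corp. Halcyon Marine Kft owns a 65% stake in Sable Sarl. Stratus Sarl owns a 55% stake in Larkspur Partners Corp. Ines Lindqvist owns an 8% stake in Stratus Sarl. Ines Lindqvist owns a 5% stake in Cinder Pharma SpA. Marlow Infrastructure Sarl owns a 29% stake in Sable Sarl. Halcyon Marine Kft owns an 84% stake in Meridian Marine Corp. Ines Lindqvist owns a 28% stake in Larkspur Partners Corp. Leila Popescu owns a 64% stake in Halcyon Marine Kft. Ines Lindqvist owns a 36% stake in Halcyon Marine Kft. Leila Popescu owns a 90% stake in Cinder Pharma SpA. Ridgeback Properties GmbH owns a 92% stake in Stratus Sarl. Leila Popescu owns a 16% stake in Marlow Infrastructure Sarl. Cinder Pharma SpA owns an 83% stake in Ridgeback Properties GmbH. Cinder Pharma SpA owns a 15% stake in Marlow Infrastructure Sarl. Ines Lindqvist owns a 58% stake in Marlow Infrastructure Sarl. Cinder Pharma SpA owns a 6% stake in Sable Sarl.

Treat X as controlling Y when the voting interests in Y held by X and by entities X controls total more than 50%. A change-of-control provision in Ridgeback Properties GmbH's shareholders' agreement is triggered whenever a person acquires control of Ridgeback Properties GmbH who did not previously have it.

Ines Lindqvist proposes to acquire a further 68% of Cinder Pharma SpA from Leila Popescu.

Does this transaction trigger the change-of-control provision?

Yes

The purchase adds only to Ines's holdings (Leila's stake shrinks), so Ines is the only person who could newly come to control Ridgeback.
Ines holds 58% of Marlow, so Ines controls Marlow.
Neither Ines nor any entity Ines controls holds any voting interest in Ridgeback.
So before the transaction, Ines does not control Ridgeback.
After the purchase, Ines's direct stake in Cinder rises to 5% + 68% = 73%, and Leila's stake falls to 22%.
Ines holds 73% of Cinder, so Ines controls Cinder.
Cinder holds 83% of Ridgeback, so Ines controls Ridgeback.
Ines did not control Ridgeback before and does after, so the clause is triggered.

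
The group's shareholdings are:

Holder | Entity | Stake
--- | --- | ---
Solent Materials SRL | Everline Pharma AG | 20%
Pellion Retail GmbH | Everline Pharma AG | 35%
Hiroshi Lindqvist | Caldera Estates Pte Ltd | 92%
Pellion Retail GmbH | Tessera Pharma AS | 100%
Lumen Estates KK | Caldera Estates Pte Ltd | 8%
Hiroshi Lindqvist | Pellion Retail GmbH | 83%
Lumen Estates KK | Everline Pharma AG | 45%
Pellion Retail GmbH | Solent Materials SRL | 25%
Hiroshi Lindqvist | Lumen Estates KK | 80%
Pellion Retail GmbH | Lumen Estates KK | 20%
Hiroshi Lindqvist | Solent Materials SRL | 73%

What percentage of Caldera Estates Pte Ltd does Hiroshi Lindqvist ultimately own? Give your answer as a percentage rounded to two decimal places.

Hiroshi reaches Caldera along 3 paths.
Direct stake: 92% = 92%.
Via Pellion → Lumen: 83% × 20% × 8% = 1.328%.
Via Lumen: 80% × 8% = 6.4%.
Total: 92% + 1.328% + 6.4% = 99.728%.
Rounded: 99.73%.

99.73%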